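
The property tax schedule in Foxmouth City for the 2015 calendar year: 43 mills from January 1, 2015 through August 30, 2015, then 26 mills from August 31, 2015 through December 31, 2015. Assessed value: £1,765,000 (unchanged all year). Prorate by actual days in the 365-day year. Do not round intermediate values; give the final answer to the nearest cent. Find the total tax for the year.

January 1 – August 30, 2015: 242 days at 43 mills → £1,765,000 × 4.3% × 242/365 = £50,319.4247
August 31 – December 31, 2015: 123 days at 26 mills → £1,765,000 × 2.6% × 123/365 = £15,464.3014
Total = £65,783.7260

£65,783.73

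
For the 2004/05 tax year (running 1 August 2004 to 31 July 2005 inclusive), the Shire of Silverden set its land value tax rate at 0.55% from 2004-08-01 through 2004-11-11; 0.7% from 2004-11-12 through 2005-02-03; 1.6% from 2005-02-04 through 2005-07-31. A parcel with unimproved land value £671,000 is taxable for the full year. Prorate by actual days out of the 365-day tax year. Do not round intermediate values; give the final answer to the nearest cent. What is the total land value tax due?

£7,358.02

2004-08-01 to 2004-11-11: 103 days at 0.55% → £671,000 × 0.55% × 103/365 = £1,041.4288
2004-11-12 to 2005-02-03: 84 days at 0.7% → £671,000 × 0.7% × 84/365 = £1,080.9534
2005-02-04 to 2005-07-31: 178 days at 1.6% → £671,000 × 1.6% × 178/365 = £5,235.6384
Total = £7,358.0205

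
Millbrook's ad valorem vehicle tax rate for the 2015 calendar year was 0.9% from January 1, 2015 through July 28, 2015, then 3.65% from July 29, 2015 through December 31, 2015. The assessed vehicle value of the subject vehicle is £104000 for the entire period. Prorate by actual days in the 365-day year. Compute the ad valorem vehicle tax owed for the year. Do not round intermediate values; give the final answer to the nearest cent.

£2158.36

January 1 – July 28, 2015: 209 days at 0.9% → £104000 × 0.9% × 209/365 = £535.9562
July 29 – December 31, 2015: 156 days at 3.65% → £104000 × 3.65% × 156/365 = £1622.4000
Total = £2158.3562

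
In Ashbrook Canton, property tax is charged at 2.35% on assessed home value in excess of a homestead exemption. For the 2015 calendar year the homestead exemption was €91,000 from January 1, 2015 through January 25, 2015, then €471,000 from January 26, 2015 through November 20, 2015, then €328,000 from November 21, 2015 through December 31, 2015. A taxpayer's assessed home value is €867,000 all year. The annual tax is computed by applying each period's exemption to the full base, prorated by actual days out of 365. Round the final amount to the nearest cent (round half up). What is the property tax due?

January 1 – January 25, 2015: 25 days, exemption €91,000 → (€867,000 − €91,000) × 2.35% × 25/365 = €1,249.0411
January 26 – November 20, 2015: 299 days, exemption €471,000 → (€867,000 − €471,000) × 2.35% × 299/365 = €7,623.2712
November 21 – December 31, 2015: 41 days, exemption €328,000 → (€867,000 − €328,000) × 2.35% × 41/365 = €1,422.8123
Total = €10,295.1247

€10,295.12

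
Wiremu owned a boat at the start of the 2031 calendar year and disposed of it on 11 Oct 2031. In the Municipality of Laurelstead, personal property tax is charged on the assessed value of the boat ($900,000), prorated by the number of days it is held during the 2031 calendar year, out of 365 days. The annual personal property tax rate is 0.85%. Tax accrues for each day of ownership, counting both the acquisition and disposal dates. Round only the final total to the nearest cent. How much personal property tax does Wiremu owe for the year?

Days held (1 Jan – 11 Oct 2031): 284 out of 365
Tax = $900,000 × 0.85% × 284/365 = $5,952.3288

$5,952.33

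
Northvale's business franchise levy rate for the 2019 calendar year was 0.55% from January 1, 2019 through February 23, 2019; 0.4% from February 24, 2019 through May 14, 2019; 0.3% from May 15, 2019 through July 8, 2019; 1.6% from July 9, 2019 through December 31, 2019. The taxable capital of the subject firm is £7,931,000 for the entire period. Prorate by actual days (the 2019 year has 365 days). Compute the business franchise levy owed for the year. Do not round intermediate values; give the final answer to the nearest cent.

January 1 – February 23, 2019: 54 days at 0.55% → £7,931,000 × 0.55% × 54/365 = £6,453.4438
February 24 – May 14, 2019: 80 days at 0.4% → £7,931,000 × 0.4% × 80/365 = £6,953.2055
May 15 – July 8, 2019: 55 days at 0.3% → £7,931,000 × 0.3% × 55/365 = £3,585.2466
July 9 – December 31, 2019: 176 days at 1.6% → £7,931,000 × 1.6% × 176/365 = £61,188.2082
Total = £78,180.1041

£78,180.10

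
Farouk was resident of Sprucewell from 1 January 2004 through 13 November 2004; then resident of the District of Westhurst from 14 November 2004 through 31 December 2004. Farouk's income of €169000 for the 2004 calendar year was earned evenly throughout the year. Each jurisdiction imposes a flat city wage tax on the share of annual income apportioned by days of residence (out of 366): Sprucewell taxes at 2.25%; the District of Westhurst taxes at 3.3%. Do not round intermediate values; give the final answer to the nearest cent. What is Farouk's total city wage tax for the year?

Sprucewell, 1 January – 13 November 2004: 318 days → €169000 × 2.25% × 318/366 = €3303.8115
The District of Westhurst, 14 November – 31 December 2004: 48 days → €169000 × 3.3% × 48/366 = €731.4098
Total = €4035.2213

€4035.22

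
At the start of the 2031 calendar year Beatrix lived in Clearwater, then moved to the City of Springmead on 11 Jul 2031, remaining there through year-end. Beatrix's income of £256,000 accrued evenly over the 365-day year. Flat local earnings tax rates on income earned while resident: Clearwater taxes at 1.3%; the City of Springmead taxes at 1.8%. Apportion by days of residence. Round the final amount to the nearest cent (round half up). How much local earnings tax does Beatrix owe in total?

Clearwater, 1 Jan – 10 Jul 2031: 191 days → £256,000 × 1.3% × 191/365 = £1,741.5014
The City of Springmead, 11 Jul – 31 Dec 2031: 174 days → £256,000 × 1.8% × 174/365 = £2,196.6904
Total = £3,938.1918

£3,938.19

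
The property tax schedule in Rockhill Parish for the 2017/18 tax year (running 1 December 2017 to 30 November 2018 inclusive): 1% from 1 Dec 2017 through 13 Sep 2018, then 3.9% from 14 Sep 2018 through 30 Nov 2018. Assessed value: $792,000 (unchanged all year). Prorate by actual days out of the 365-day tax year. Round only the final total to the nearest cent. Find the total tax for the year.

$12,828.23

1 Dec 2017 – 13 Sep 2018: 287 days at 1% → $792,000 × 1% × 287/365 = $6,227.5068
14 Sep – 30 Nov 2018: 78 days at 3.9% → $792,000 × 3.9% × 78/365 = $6,600.7233
Total = $12,828.2301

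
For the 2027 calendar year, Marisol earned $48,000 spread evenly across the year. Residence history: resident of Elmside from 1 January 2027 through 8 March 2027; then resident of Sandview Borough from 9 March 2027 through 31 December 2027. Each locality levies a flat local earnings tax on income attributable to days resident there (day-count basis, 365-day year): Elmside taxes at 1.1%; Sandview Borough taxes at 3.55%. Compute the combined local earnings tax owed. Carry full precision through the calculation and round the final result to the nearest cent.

Elmside, 1 January – 8 March 2027: 67 days → $48,000 × 1.1% × 67/365 = $96.9205
Sandview Borough, 9 March – 31 December 2027: 298 days → $48,000 × 3.55% × 298/365 = $1,391.2110
Total = $1,488.1315

$1,488.13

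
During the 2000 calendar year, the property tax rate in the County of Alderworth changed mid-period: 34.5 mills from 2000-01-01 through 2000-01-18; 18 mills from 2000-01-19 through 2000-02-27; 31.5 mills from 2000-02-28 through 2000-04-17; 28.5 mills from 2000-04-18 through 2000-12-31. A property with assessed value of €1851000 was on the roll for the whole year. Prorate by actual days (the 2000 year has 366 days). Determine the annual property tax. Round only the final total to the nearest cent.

2000-01-01 to 2000-01-18: 18 days at 34.5 mills → €1851000 × 3.45% × 18/366 = €3140.6311
2000-01-19 to 2000-02-27: 40 days at 18 mills → €1851000 × 1.8% × 40/366 = €3641.3115
2000-02-28 to 2000-04-17: 50 days at 31.5 mills → €1851000 × 3.15% × 50/366 = €7965.3689
2000-04-18 to 2000-12-31: 258 days at 28.5 mills → €1851000 × 2.85% × 258/366 = €37186.8934
Total = €51934.2049

€51934.20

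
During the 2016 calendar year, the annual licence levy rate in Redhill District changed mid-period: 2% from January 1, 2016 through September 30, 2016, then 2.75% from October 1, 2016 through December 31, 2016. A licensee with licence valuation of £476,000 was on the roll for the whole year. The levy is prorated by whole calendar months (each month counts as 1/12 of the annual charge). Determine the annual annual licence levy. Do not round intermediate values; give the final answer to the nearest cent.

£10,412.50

January 1 – September 30, 2016: 9 months at 2% → £476,000 × 2% × 9/12 = £7,140.0000
October 1 – December 31, 2016: 3 months at 2.75% → £476,000 × 2.75% × 3/12 = £3,272.5000
Total = £10,412.5000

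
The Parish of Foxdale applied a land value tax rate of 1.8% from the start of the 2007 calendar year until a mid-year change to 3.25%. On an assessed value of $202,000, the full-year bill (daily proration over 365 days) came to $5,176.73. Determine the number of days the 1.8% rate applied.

Let d = days at the first rate; then 365 − d days at the second rate.
$202,000 × [1.8%·d + 3.25%·(365−d)] / 365 = $5,176.73
Solving gives d = 173, so the new rate took effect on 23 Jun 2007.

173 days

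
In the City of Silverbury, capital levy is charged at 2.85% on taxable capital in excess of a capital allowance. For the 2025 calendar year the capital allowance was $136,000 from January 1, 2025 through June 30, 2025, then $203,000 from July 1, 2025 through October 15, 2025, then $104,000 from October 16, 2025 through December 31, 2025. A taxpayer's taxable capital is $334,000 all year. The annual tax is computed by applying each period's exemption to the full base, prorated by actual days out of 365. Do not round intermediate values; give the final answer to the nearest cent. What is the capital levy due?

$5,275.62

January 1 – June 30, 2025: 181 days, exemption $136,000 → ($334,000 − $136,000) × 2.85% × 181/365 = $2,798.3096
July 1 – October 15, 2025: 107 days, exemption $203,000 → ($334,000 − $203,000) × 2.85% × 107/365 = $1,094.4781
October 16 – December 31, 2025: 77 days, exemption $104,000 → ($334,000 − $104,000) × 2.85% × 77/365 = $1,382.8356
Total = $5,275.6233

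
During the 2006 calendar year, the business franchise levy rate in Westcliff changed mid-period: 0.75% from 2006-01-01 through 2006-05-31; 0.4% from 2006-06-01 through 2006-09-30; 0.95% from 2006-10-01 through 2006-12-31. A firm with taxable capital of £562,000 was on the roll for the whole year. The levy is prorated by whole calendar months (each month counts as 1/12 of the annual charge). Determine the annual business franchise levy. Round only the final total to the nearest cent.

£3,840.33

2006-01-01 to 2006-05-31: 5 months at 0.75% → £562,000 × 0.75% × 5/12 = £1,756.2500
2006-06-01 to 2006-09-30: 4 months at 0.4% → £562,000 × 0.4% × 4/12 = £749.3333
2006-10-01 to 2006-12-31: 3 months at 0.95% → £562,000 × 0.95% × 3/12 = £1,334.7500
Total = £3,840.3333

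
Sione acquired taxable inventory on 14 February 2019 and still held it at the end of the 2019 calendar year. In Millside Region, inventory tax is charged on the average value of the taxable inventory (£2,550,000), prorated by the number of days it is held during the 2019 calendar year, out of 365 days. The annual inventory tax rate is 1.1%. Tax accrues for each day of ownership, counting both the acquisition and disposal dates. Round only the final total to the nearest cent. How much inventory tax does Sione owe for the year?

Days held (14 February – 31 December 2019): 321 out of 365
Tax = £2,550,000 × 1.1% × 321/365 = £24,668.6301

£24,668.63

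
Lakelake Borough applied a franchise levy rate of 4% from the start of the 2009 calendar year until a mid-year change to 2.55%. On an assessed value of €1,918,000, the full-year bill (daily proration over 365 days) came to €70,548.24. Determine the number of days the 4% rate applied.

Let d = days at the first rate; then 365 − d days at the second rate.
€1,918,000 × [4%·d + 2.55%·(365−d)] / 365 = €70,548.24
Solving gives d = 284, so the new rate took effect on 12 October 2009.

284 days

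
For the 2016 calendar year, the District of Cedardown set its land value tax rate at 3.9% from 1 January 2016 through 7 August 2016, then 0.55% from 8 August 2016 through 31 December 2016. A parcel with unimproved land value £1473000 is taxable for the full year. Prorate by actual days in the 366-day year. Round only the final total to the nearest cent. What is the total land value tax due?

1 January – 7 August 2016: 220 days at 3.9% → £1473000 × 3.9% × 220/366 = £34530.9836
8 August – 31 December 2016: 146 days at 0.55% → £1473000 × 0.55% × 146/366 = £3231.7459
Total = £37762.7295

£37762.73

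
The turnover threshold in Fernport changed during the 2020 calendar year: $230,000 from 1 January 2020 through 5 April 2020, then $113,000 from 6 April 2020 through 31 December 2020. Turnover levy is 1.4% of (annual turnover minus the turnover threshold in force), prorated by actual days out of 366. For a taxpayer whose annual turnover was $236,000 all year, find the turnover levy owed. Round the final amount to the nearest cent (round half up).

1 January – 5 April 2020: 96 days, exemption $230,000 → ($236,000 − $230,000) × 1.4% × 96/366 = $22.0328
6 April – 31 December 2020: 270 days, exemption $113,000 → ($236,000 − $113,000) × 1.4% × 270/366 = $1,270.3279
Total = $1,292.3607

$1,292.36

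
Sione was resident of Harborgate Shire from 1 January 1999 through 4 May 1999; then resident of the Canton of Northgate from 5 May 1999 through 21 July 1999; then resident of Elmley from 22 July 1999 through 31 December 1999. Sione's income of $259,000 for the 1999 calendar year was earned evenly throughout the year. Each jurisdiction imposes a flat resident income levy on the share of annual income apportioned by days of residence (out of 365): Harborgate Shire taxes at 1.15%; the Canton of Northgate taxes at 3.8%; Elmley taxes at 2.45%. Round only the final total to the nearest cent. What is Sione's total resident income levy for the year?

$5,948.84

Harborgate Shire, 1 January – 4 May 1999: 124 days → $259,000 × 1.15% × 124/365 = $1,011.8740
The Canton of Northgate, 5 May – 21 July 1999: 78 days → $259,000 × 3.8% × 78/365 = $2,103.2219
Elmley, 22 July – 31 December 1999: 163 days → $259,000 × 2.45% × 163/365 = $2,833.7438
Total = $5,948.8397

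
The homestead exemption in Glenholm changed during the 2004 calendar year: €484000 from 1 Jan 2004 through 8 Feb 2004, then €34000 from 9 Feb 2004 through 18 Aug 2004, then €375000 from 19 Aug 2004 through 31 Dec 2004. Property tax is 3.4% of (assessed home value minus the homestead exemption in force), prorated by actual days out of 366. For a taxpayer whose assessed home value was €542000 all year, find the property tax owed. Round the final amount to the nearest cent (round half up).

1 Jan – 8 Feb 2004: 39 days, exemption €484000 → (€542000 − €484000) × 3.4% × 39/366 = €210.1311
9 Feb – 18 Aug 2004: 192 days, exemption €34000 → (€542000 − €34000) × 3.4% × 192/366 = €9060.7213
19 Aug – 31 Dec 2004: 135 days, exemption €375000 → (€542000 − €375000) × 3.4% × 135/366 = €2094.3443
Total = €11365.1967

€11365.20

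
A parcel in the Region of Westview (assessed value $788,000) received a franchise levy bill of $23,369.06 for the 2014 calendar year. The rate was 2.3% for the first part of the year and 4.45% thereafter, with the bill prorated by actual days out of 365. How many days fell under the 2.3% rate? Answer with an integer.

Let d = days at the first rate; then 365 − d days at the second rate.
$788,000 × [2.3%·d + 4.45%·(365−d)] / 365 = $23,369.06
Solving gives d = 252, so the new rate took effect on September 10, 2014.

252 days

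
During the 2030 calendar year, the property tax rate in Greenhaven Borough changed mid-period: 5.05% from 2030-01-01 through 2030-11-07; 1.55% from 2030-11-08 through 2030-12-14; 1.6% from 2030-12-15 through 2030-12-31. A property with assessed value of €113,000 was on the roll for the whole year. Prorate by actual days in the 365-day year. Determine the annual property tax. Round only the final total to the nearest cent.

€5,124.01

2030-01-01 to 2030-11-07: 311 days at 5.05% → €113,000 × 5.05% × 311/365 = €4,862.2507
2030-11-08 to 2030-12-14: 37 days at 1.55% → €113,000 × 1.55% × 37/365 = €177.5493
2030-12-15 to 2030-12-31: 17 days at 1.6% → €113,000 × 1.6% × 17/365 = €84.2082
Total = €5,124.0082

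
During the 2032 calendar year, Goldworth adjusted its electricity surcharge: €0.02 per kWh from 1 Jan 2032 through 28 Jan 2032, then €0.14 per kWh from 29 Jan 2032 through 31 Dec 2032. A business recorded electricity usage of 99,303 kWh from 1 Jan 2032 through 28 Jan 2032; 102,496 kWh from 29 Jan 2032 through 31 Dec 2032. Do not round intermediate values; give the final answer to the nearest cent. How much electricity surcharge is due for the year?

1 Jan – 28 Jan 2032: 99,303 kWh at €0.02/kWh → €1,986.06
29 Jan – 31 Dec 2032: 102,496 kWh at €0.14/kWh → €14,349.44

€16,335.50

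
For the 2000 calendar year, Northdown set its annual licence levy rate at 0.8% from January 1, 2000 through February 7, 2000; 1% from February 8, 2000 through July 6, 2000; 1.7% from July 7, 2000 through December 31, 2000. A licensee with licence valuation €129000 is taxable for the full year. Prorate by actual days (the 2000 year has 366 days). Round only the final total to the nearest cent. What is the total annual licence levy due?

January 1 – February 7, 2000: 38 days at 0.8% → €129000 × 0.8% × 38/366 = €107.1475
February 8 – July 6, 2000: 150 days at 1% → €129000 × 1% × 150/366 = €528.6885
July 7 – December 31, 2000: 178 days at 1.7% → €129000 × 1.7% × 178/366 = €1066.5410
Total = €1702.3770

€1702.38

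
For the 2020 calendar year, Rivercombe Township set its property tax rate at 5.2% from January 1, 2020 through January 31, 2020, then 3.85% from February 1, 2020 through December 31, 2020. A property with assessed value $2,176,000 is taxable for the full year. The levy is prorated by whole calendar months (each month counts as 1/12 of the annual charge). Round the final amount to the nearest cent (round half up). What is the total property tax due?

January 1 – January 31, 2020: 1 month at 5.2% → $2,176,000 × 5.2% × 1/12 = $9,429.3333
February 1 – December 31, 2020: 11 months at 3.85% → $2,176,000 × 3.85% × 11/12 = $76,794.6667
Total = $86,224.0000

$86,224.00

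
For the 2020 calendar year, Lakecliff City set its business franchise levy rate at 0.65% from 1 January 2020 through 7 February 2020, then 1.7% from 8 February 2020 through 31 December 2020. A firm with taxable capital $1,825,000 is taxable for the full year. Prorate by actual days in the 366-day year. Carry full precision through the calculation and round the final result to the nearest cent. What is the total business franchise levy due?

$29,035.45

1 January – 7 February 2020: 38 days at 0.65% → $1,825,000 × 0.65% × 38/366 = $1,231.6257
8 February – 31 December 2020: 328 days at 1.7% → $1,825,000 × 1.7% × 328/366 = $27,803.8251
Total = $29,035.4508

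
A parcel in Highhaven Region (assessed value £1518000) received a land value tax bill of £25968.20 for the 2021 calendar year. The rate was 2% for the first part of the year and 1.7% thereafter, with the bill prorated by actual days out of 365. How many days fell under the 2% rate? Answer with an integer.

Let d = days at the first rate; then 365 − d days at the second rate.
£1518000 × [2%·d + 1.7%·(365−d)] / 365 = £25968.20
Solving gives d = 13, so the new rate took effect on 14 January 2021.

13 days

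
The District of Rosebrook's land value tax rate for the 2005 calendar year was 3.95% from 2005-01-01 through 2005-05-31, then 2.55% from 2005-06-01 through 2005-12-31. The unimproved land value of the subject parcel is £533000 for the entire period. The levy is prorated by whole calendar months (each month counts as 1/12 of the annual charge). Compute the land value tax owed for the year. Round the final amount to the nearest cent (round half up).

£16700.67

2005-01-01 to 2005-05-31: 5 months at 3.95% → £533000 × 3.95% × 5/12 = £8772.2917
2005-06-01 to 2005-12-31: 7 months at 2.55% → £533000 × 2.55% × 7/12 = £7928.3750
Total = £16700.6667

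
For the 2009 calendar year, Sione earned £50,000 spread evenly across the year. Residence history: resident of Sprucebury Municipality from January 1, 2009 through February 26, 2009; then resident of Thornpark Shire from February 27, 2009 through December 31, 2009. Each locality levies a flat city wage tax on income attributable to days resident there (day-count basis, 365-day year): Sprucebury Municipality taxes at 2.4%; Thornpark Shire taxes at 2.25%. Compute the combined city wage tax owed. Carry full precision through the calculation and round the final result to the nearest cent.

Sprucebury Municipality, January 1 – February 26, 2009: 57 days → £50,000 × 2.4% × 57/365 = £187.3973
Thornpark Shire, February 27 – December 31, 2009: 308 days → £50,000 × 2.25% × 308/365 = £949.3151
Total = £1,136.7123

£1,136.71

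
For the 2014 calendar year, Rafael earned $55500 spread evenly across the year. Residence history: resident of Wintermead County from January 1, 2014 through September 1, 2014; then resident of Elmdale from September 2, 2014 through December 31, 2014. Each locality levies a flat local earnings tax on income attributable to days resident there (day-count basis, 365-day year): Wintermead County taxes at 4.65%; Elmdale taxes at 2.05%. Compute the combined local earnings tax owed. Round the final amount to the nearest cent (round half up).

$2102.39

Wintermead County, January 1 – September 1, 2014: 244 days → $55500 × 4.65% × 244/365 = $1725.2137
Elmdale, September 2 – December 31, 2014: 121 days → $55500 × 2.05% × 121/365 = $377.1719
Total = $2102.3856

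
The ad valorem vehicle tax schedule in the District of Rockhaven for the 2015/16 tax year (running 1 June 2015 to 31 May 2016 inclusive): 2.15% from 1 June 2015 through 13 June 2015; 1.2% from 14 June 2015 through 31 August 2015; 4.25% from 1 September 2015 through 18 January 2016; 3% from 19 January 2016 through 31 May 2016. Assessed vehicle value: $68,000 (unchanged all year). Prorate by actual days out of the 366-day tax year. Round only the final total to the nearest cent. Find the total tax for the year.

$2,080.41

1 June – 13 June 2015: 13 days at 2.15% → $68,000 × 2.15% × 13/366 = $51.9290
14 June – 31 August 2015: 79 days at 1.2% → $68,000 × 1.2% × 79/366 = $176.1311
1 September 2015 – 18 January 2016: 140 days at 4.25% → $68,000 × 4.25% × 140/366 = $1,105.4645
19 January – 31 May 2016: 134 days at 3% → $68,000 × 3% × 134/366 = $746.8852
Total = $2,080.4098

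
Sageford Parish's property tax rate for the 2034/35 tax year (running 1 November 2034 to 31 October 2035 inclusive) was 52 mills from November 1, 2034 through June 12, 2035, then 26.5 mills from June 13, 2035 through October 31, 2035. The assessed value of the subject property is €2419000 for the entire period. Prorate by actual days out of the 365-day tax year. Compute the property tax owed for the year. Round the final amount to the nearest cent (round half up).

€101959.19

November 1, 2034 – June 12, 2035: 224 days at 52 mills → €2419000 × 5.2% × 224/365 = €77195.9233
June 13 – October 31, 2035: 141 days at 26.5 mills → €2419000 × 2.65% × 141/365 = €24763.2699
Total = €101959.1932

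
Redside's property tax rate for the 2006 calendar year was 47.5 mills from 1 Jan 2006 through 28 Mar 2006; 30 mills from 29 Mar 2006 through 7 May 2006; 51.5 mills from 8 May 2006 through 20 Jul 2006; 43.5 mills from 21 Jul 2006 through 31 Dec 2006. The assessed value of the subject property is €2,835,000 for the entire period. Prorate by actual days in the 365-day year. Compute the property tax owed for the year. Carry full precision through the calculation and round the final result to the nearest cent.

1 Jan – 28 Mar 2006: 87 days at 47.5 mills → €2,835,000 × 4.75% × 87/365 = €32,097.6370
29 Mar – 7 May 2006: 40 days at 30 mills → €2,835,000 × 3% × 40/365 = €9,320.5479
8 May – 20 Jul 2006: 74 days at 51.5 mills → €2,835,000 × 5.15% × 74/365 = €29,600.5068
21 Jul – 31 Dec 2006: 164 days at 43.5 mills → €2,835,000 × 4.35% × 164/365 = €55,410.6575
Total = €126,429.3493

€126,429.35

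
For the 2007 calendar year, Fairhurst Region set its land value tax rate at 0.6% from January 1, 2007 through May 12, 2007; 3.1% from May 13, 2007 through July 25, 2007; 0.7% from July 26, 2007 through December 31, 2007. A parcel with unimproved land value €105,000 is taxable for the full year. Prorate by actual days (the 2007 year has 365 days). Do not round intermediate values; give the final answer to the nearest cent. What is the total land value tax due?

January 1 – May 12, 2007: 132 days at 0.6% → €105,000 × 0.6% × 132/365 = €227.8356
May 13 – July 25, 2007: 74 days at 3.1% → €105,000 × 3.1% × 74/365 = €659.9178
July 26 – December 31, 2007: 159 days at 0.7% → €105,000 × 0.7% × 159/365 = €320.1781
Total = €1,207.9315

€1,207.93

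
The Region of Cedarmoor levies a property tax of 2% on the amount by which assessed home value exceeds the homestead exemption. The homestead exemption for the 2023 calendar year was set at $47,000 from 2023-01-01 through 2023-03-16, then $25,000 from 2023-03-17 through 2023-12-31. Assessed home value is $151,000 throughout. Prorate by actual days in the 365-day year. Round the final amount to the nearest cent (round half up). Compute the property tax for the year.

$2,429.59

2023-01-01 to 2023-03-16: 75 days, exemption $47,000 → ($151,000 − $47,000) × 2% × 75/365 = $427.3973
2023-03-17 to 2023-12-31: 290 days, exemption $25,000 → ($151,000 − $25,000) × 2% × 290/365 = $2,002.1918
Total = $2,429.5890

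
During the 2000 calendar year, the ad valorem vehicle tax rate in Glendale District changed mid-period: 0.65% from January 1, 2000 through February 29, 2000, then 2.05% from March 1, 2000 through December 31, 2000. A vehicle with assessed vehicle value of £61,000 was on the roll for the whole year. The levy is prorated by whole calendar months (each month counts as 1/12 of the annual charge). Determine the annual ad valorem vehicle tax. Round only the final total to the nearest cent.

January 1 – February 29, 2000: 2 months at 0.65% → £61,000 × 0.65% × 2/12 = £66.0833
March 1 – December 31, 2000: 10 months at 2.05% → £61,000 × 2.05% × 10/12 = £1,042.0833
Total = £1,108.1667

£1,108.17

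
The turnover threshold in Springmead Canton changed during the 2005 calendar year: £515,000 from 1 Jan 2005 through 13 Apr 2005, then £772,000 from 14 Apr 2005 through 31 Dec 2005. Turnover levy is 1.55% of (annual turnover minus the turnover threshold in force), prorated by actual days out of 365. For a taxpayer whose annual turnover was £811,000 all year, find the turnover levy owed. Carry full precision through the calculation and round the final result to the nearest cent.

£1,728.61

1 Jan – 13 Apr 2005: 103 days, exemption £515,000 → (£811,000 − £515,000) × 1.55% × 103/365 = £1,294.6959
14 Apr – 31 Dec 2005: 262 days, exemption £772,000 → (£811,000 − £772,000) × 1.55% × 262/365 = £433.9151
Total = £1,728.6110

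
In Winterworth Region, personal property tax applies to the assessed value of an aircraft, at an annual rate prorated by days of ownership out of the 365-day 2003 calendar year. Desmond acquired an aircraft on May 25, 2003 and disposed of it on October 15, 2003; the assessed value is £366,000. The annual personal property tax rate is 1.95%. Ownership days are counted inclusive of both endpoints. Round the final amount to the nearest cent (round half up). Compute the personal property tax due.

£2,815.69

Days held (May 25 – October 15, 2003): 144 out of 365
Tax = £366,000 × 1.95% × 144/365 = £2,815.6932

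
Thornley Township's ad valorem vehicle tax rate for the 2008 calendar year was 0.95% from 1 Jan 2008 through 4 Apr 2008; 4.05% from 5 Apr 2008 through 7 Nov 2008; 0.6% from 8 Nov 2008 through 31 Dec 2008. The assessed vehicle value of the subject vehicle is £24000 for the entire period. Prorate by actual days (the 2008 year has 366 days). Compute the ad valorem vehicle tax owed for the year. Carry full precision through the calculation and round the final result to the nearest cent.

1 Jan – 4 Apr 2008: 95 days at 0.95% → £24000 × 0.95% × 95/366 = £59.1803
5 Apr – 7 Nov 2008: 217 days at 4.05% → £24000 × 4.05% × 217/366 = £576.2951
8 Nov – 31 Dec 2008: 54 days at 0.6% → £24000 × 0.6% × 54/366 = £21.2459
Total = £656.7213

£656.72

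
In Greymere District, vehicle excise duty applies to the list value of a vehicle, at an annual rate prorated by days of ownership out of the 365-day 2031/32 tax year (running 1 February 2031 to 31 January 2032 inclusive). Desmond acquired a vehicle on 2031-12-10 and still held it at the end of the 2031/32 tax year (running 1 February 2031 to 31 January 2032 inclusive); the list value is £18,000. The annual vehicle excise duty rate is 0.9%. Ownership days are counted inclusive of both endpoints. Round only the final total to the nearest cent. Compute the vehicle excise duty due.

Days held (2031-12-10 to 2032-01-31): 53 out of 365
Tax = £18,000 × 0.9% × 53/365 = £23.5233

£23.52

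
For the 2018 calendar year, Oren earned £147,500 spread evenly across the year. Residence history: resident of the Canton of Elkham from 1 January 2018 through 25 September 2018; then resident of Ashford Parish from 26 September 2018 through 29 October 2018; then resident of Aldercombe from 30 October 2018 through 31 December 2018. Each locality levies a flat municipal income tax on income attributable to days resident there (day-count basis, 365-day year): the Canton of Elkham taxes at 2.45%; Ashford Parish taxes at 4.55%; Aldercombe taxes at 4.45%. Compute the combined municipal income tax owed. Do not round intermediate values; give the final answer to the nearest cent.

The Canton of Elkham, 1 January – 25 September 2018: 268 days → £147,500 × 2.45% × 268/365 = £2,653.3836
Ashford Parish, 26 September – 29 October 2018: 34 days → £147,500 × 4.55% × 34/365 = £625.1575
Aldercombe, 30 October – 31 December 2018: 63 days → £147,500 × 4.45% × 63/365 = £1,132.9212
Total = £4,411.4623

£4,411.46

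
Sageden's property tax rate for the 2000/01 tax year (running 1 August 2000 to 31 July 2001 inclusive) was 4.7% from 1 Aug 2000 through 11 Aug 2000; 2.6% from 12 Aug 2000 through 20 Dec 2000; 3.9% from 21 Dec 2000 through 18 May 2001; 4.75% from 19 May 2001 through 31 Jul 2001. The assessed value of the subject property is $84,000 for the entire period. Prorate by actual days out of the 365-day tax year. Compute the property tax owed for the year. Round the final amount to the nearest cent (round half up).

1 Aug – 11 Aug 2000: 11 days at 4.7% → $84,000 × 4.7% × 11/365 = $118.9808
12 Aug – 20 Dec 2000: 131 days at 2.6% → $84,000 × 2.6% × 131/365 = $783.8466
21 Dec 2000 – 18 May 2001: 149 days at 3.9% → $84,000 × 3.9% × 149/365 = $1,337.3260
19 May – 31 Jul 2001: 74 days at 4.75% → $84,000 × 4.75% × 74/365 = $808.9315
Total = $3,049.0849

$3,049.08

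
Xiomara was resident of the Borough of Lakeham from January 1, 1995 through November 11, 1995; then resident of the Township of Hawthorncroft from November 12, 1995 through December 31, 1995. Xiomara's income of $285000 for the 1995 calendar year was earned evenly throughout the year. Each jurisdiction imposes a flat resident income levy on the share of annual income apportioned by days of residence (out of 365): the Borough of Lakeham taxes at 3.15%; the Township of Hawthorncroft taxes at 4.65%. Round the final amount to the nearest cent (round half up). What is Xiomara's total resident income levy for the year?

The Borough of Lakeham, January 1 – November 11, 1995: 315 days → $285000 × 3.15% × 315/365 = $7747.7055
The Township of Hawthorncroft, November 12 – December 31, 1995: 50 days → $285000 × 4.65% × 50/365 = $1815.4110
Total = $9563.1164

$9563.12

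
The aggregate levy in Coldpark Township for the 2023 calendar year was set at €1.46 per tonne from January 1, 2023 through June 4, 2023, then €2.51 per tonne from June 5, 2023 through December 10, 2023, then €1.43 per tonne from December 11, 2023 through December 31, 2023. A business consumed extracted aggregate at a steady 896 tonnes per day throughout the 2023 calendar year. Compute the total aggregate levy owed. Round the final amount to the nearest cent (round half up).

€654,725.12

January 1 – June 4, 2023: 155 days × 896 tonnes/day = 138,880 tonnes at €1.46/tonne → €202,764.80
June 5 – December 10, 2023: 189 days × 896 tonnes/day = 169,344 tonnes at €2.51/tonne → €425,053.44
December 11 – December 31, 2023: 21 days × 896 tonnes/day = 18,816 tonnes at €1.43/tonne → €26,906.88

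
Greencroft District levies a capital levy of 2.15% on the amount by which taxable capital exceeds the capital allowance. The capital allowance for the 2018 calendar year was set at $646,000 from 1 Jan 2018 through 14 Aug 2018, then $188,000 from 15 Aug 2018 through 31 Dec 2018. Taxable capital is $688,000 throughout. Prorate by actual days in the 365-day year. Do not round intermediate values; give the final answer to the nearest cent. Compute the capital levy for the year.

$4,652.95

1 Jan – 14 Aug 2018: 226 days, exemption $646,000 → ($688,000 − $646,000) × 2.15% × 226/365 = $559.1178
15 Aug – 31 Dec 2018: 139 days, exemption $188,000 → ($688,000 − $188,000) × 2.15% × 139/365 = $4,093.8356
Total = $4,652.9534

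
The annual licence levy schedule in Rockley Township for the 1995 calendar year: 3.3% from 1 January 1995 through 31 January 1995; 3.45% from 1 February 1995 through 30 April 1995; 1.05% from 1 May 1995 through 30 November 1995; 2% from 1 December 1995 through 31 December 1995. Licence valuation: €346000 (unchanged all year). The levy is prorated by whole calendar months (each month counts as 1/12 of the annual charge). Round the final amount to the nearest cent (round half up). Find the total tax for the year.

€6631.67

1 January – 31 January 1995: 1 month at 3.3% → €346000 × 3.3% × 1/12 = €951.5000
1 February – 30 April 1995: 3 months at 3.45% → €346000 × 3.45% × 3/12 = €2984.2500
1 May – 30 November 1995: 7 months at 1.05% → €346000 × 1.05% × 7/12 = €2119.2500
1 December – 31 December 1995: 1 month at 2% → €346000 × 2% × 1/12 = €576.6667
Total = €6631.6667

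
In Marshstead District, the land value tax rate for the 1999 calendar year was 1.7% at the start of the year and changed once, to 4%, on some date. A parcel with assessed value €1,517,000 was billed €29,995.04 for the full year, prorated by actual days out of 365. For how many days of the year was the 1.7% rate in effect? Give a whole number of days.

Let d = days at the first rate; then 365 − d days at the second rate.
€1,517,000 × [1.7%·d + 4%·(365−d)] / 365 = €29,995.04
Solving gives d = 321, so the new rate took effect on 18 Nov 1999.

321 days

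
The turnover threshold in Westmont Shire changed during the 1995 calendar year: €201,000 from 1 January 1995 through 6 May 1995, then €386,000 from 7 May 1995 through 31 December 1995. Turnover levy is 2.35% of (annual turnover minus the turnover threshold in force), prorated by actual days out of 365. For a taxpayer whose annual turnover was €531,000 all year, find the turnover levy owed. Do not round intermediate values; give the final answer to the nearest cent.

€4,908.28

1 January – 6 May 1995: 126 days, exemption €201,000 → (€531,000 − €201,000) × 2.35% × 126/365 = €2,677.0685
7 May – 31 December 1995: 239 days, exemption €386,000 → (€531,000 − €386,000) × 2.35% × 239/365 = €2,231.2123
Total = €4,908.2808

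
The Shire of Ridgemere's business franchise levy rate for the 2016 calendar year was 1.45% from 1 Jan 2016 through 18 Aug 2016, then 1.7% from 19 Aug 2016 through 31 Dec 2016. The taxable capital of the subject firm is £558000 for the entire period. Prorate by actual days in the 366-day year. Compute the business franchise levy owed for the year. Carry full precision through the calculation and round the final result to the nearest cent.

£8605.55

1 Jan – 18 Aug 2016: 231 days at 1.45% → £558000 × 1.45% × 231/366 = £5106.6148
19 Aug – 31 Dec 2016: 135 days at 1.7% → £558000 × 1.7% × 135/366 = £3498.9344
Total = £8605.5492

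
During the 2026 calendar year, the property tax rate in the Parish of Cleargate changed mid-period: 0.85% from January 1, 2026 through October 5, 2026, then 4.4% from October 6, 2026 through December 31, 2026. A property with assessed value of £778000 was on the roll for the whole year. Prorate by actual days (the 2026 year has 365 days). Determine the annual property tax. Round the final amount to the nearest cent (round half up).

£13196.16

January 1 – October 5, 2026: 278 days at 0.85% → £778000 × 0.85% × 278/365 = £5036.7507
October 6 – December 31, 2026: 87 days at 4.4% → £778000 × 4.4% × 87/365 = £8159.4082
Total = £13196.1589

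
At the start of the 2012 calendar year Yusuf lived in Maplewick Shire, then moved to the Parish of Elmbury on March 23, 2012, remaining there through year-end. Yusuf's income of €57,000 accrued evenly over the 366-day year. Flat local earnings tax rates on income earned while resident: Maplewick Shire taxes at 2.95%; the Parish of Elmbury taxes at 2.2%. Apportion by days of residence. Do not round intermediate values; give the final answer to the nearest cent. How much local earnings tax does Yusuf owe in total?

Maplewick Shire, January 1 – March 22, 2012: 82 days → €57,000 × 2.95% × 82/366 = €376.7295
The Parish of Elmbury, March 23 – December 31, 2012: 284 days → €57,000 × 2.2% × 284/366 = €973.0492
Total = €1,349.7787

€1,349.78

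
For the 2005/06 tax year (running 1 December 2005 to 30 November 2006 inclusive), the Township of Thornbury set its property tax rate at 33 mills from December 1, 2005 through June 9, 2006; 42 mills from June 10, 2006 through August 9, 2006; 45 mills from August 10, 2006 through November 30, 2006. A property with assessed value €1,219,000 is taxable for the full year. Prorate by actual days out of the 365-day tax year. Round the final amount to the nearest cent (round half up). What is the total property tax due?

€46,589.18

December 1, 2005 – June 9, 2006: 191 days at 33 mills → €1,219,000 × 3.3% × 191/365 = €21,050.2932
June 10 – August 9, 2006: 61 days at 42 mills → €1,219,000 × 4.2% × 61/365 = €8,556.3781
August 10 – November 30, 2006: 113 days at 45 mills → €1,219,000 × 4.5% × 113/365 = €16,982.5068
Total = €46,589.1781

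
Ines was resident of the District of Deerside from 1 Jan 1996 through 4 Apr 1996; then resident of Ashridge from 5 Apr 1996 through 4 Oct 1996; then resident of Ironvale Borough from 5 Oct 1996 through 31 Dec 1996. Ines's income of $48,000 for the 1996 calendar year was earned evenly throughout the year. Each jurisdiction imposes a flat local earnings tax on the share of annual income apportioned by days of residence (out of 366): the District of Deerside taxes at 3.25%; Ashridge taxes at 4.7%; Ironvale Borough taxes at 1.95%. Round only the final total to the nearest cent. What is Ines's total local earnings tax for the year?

The District of Deerside, 1 Jan – 4 Apr 1996: 95 days → $48,000 × 3.25% × 95/366 = $404.9180
Ashridge, 5 Apr – 4 Oct 1996: 183 days → $48,000 × 4.7% × 183/366 = $1,128.0000
Ironvale Borough, 5 Oct – 31 Dec 1996: 88 days → $48,000 × 1.95% × 88/366 = $225.0492
Total = $1,757.9672

$1,757.97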